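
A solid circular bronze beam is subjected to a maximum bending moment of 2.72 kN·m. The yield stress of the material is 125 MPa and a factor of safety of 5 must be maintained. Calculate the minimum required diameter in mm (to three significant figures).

σ_allow = 125/5 = 25.00 MPa.
For a solid circular section σ = 32M/(πd³), so d³ = 32M/(π σ_allow) = 32×2720000/(π×25.00) = 1.108×10^6 mm³.
d = 103.5 mm.

d = 103 mm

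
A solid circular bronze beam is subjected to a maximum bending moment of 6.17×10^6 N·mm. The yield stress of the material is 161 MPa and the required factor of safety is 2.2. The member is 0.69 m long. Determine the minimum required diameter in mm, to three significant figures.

d = 95.1 mm

σ_allow = 161/2.2 = 73.18 MPa.
For a solid circular section σ = 32M/(πd³), so d³ = 32M/(π σ_allow) = 32×6170000/(π×73.18) = 858800 mm³.
d = 95.05 mm.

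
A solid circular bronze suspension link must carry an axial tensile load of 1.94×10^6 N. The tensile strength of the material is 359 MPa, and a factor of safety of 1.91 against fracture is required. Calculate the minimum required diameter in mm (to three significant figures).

Allowable stress σ_allow = 359/1.91 = 188.0 MPa.
Required area A = F/σ_allow = 1940000/188.0 = 10320 mm².
A = πd²/4 → d = √(4A/π) = 114.6 mm.

d = 115 mm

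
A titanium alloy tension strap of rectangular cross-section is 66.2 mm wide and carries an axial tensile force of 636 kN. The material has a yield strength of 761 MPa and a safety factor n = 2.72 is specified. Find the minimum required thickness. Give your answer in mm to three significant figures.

t = 34.3 mm

σ_allow = 761/2.72 = 279.8 MPa.
Required area A = F/σ_allow = 636000/279.8 = 2273 mm².
t = A/w = 2273/66.2 = 34.34 mm.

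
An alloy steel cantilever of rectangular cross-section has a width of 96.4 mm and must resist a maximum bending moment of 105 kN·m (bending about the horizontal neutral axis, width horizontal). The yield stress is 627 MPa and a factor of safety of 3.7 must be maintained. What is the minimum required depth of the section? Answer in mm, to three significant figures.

σ_allow = 627/3.7 = 169.5 MPa.
For a rectangular section σ = 6M/(bh²), so h² = 6M/(b σ_allow) = 6×1.0500×10^8/(96.4×169.5) = 38570 mm².
h = 196.4 mm.

h = 196 mm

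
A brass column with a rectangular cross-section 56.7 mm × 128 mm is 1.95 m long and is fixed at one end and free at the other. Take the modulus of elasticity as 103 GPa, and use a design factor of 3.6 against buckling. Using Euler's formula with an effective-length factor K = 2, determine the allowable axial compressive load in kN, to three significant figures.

Buckling occurs about the weak axis: I_min = h·b³/12 = 128×56.7³/12 = 1.944×10^6 mm⁴ (b = 56.7 mm is the smaller dimension).
Effective length L_e = KL = 2×1.95 m = 3900 mm.
Euler critical load P_cr = π²EI/L_e² = π²×103000×1.944×10^6/3900² = 130000 N.
P_allow = P_cr/n = 130000/3.6 = 36100 N.

P_allow = 36.1 kN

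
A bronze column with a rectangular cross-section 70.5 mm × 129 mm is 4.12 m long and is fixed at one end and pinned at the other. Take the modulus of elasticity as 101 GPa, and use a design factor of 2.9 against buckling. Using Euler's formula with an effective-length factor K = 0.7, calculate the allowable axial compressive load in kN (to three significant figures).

Buckling occurs about the weak axis: I_min = h·b³/12 = 129×70.5³/12 = 3.767×10^6 mm⁴ (b = 70.5 mm is the smaller dimension).
Effective length L_e = KL = 0.7×4.12 m = 2884 mm.
Euler critical load P_cr = π²EI/L_e² = π²×101000×3.767×10^6/2884² = 451400 N.
P_allow = P_cr/n = 451400/2.9 = 155700 N.

P_allow = 156 kN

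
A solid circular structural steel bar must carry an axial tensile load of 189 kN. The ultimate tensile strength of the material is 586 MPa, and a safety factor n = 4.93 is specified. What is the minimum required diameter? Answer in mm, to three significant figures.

d = 45.0 mm

Allowable stress σ_allow = 586/4.93 = 118.9 MPa.
Required area A = F/σ_allow = 189000/118.9 = 1590 mm².
A = πd²/4 → d = √(4A/π) = 44.99 mm.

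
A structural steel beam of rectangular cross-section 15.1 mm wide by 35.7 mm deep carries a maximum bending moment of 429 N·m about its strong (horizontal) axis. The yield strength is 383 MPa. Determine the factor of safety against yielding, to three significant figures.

n = 2.86

Section modulus S = bh²/6 = 15.1×35.7²/6 = 3207 mm³.
σ = M/S = 429000/3207 = 133.8 MPa.
n = 383/133.8 = 2.864.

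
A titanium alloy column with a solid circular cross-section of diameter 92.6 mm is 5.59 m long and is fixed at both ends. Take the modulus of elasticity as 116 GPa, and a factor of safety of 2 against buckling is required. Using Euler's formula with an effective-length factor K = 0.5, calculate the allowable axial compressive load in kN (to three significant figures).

I = πd⁴/64 = π×92.6⁴/64 = 3.609×10^6 mm⁴.
Effective length L_e = KL = 0.5×5.59 m = 2795 mm.
Euler critical load P_cr = π²EI/L_e² = π²×116000×3.609×10^6/2795² = 528900 N.
P_allow = P_cr/n = 528900/2 = 264500 N.

P_allow = 264 kN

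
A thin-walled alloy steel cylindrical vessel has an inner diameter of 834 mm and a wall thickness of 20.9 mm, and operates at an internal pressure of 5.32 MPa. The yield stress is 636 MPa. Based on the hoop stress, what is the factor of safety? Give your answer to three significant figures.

n = 5.99

σ_h = pD/(2t) = 5.32×834/(2×20.9) = 106.1 MPa.
n = 636/106.1 = 5.992.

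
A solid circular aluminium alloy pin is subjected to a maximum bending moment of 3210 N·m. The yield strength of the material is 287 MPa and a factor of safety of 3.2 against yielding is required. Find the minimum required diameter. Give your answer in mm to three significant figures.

d = 71.4 mm

σ_allow = 287/3.2 = 89.69 MPa.
For a solid circular section σ = 32M/(πd³), so d³ = 32M/(π σ_allow) = 32×3210000/(π×89.69) = 364600 mm³.
d = 71.44 mm.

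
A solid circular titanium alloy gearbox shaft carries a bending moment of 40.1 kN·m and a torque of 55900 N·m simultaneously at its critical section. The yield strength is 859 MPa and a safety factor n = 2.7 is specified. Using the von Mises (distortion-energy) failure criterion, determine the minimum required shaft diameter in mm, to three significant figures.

σ_allow = σ_y/n = 859/2.7 = 318.1 MPa.
For a solid shaft σ_b = 32M/(πd³) and τ = 16T/(πd³), so the von Mises stress is σ' = (16/πd³)·√(4M²+3T²).
√(4M²+3T²) = √(4×(4.010×10^7)² + 3×(5.590×10^7)²) = 1.257×10^8 N·mm.
d³ = 16×1.257×10^8/(π×318.1) = 2.013×10^6 mm³.
d = 126.3 mm.

d = 126 mm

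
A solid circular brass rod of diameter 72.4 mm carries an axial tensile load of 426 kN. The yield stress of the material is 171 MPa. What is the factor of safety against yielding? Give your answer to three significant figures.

n = 1.65

A = πd²/4 = 4117 mm².
σ = F/A = 426000/4117 = 103.5 MPa.
n = 171/103.5 = 1.653.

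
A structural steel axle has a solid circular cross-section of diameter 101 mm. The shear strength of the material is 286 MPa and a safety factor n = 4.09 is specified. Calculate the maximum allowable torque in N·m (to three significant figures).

T_allow = 14100 N·m

τ_allow = 286/4.09 = 69.93 MPa.
For a solid shaft T_allow = τ_allow·πd³/16; πd³/16 = π×101³/16 = 202300 mm³.
T_allow = 69.93×202300 = 1.415×10^7 N·mm = 14150 N·m.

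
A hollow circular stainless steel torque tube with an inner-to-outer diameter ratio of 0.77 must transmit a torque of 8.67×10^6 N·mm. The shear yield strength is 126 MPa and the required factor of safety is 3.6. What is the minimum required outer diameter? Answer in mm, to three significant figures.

τ_allow = 126/3.6 = 35.00 MPa.
For a hollow shaft τ = 16T/[πd_o³(1−k⁴)] with k = 0.77, so 1−k⁴ = 0.6485.
d_o³ = 16T/[π τ_allow (1−k⁴)] = 16×8670000/(π×35.00×0.6485) = 1.946×10^6 mm³.
d_o = 124.8 mm.

d_o = 125 mm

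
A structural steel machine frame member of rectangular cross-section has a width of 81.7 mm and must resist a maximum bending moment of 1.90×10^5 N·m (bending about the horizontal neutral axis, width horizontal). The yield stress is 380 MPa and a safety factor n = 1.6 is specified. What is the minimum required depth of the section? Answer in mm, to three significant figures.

h = 242 mm

σ_allow = 380/1.6 = 237.5 MPa.
For a rectangular section σ = 6M/(bh²), so h² = 6M/(b σ_allow) = 6×1.9000×10^8/(81.7×237.5) = 58750 mm².
h = 242.4 mm.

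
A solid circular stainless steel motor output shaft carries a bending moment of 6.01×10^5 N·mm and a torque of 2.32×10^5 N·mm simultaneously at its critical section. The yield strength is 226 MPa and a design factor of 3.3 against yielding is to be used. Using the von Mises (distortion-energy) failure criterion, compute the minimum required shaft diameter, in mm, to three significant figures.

d = 45.5 mm

σ_allow = σ_y/n = 226/3.3 = 68.48 MPa.
For a solid shaft σ_b = 32M/(πd³) and τ = 16T/(πd³), so the von Mises stress is σ' = (16/πd³)·√(4M²+3T²).
√(4M²+3T²) = √(4×(601000)² + 3×(232000)²) = 1.267×10^6 N·mm.
d³ = 16×1.267×10^6/(π×68.48) = 94250 mm³.
d = 45.51 mm.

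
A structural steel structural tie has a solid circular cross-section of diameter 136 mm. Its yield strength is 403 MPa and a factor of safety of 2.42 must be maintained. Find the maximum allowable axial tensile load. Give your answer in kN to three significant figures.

F_allow = 2420 kN

σ_allow = 403/2.42 = 166.5 MPa.
A = πd²/4 = π×136²/4 = 14530 mm².
F_allow = σ_allow × A = 166.5×14530 = 2.419×10^6 N.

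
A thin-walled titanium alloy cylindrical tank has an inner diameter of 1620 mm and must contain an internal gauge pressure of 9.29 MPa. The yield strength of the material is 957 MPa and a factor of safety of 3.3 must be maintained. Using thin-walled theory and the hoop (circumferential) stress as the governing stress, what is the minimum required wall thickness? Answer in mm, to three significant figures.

σ_allow = 957/3.3 = 290.0 MPa.
Hoop stress σ_h = pD/(2t), so t = pD/(2σ_allow) = 9.29×1620/(2×290.0) = 25.95 mm.

t = 25.9 mm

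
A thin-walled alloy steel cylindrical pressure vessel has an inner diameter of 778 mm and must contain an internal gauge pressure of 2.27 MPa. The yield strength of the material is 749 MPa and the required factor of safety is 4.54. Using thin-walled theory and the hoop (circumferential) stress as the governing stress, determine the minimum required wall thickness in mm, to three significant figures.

t = 5.35 mm

σ_allow = 749/4.54 = 165.0 MPa.
Hoop stress σ_h = pD/(2t), so t = pD/(2σ_allow) = 2.27×778/(2×165.0) = 5.352 mm.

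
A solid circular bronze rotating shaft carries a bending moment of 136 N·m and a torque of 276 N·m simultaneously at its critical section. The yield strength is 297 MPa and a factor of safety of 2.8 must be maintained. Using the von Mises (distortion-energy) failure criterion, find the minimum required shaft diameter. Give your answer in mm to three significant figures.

σ_allow = σ_y/n = 297/2.8 = 106.1 MPa.
For a solid shaft σ_b = 32M/(πd³) and τ = 16T/(πd³), so the von Mises stress is σ' = (16/πd³)·√(4M²+3T²).
√(4M²+3T²) = √(4×(136000)² + 3×(276000)²) = 550000 N·mm.
d³ = 16×550000/(π×106.1) = 26410 mm³.
d = 29.78 mm.

d = 29.8 mm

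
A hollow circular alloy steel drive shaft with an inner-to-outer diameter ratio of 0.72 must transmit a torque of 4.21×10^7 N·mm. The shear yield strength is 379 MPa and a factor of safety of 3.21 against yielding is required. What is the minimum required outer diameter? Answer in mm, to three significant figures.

τ_allow = 379/3.21 = 118.1 MPa.
For a hollow shaft τ = 16T/[πd_o³(1−k⁴)] with k = 0.72, so 1−k⁴ = 0.7313.
d_o³ = 16T/[π τ_allow (1−k⁴)] = 16×4.2100×10^7/(π×118.1×0.7313) = 2.483×10^6 mm³.
d_o = 135.4 mm.

d_o = 135 mm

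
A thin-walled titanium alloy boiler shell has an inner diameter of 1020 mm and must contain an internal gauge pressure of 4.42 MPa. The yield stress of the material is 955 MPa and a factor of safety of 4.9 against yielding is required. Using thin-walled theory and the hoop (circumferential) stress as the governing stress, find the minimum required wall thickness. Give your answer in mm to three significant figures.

σ_allow = 955/4.9 = 194.9 MPa.
Hoop stress σ_h = pD/(2t), so t = pD/(2σ_allow) = 4.42×1020/(2×194.9) = 11.57 mm.

t = 11.6 mm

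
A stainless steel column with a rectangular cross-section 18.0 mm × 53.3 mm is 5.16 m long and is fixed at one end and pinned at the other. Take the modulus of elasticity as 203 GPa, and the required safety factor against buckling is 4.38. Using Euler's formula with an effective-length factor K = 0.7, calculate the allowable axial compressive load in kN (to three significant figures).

P_allow = 0.908 kN

Buckling occurs about the weak axis: I_min = h·b³/12 = 53.3×18.0³/12 = 25900 mm⁴ (b = 18.0 mm is the smaller dimension).
Effective length L_e = KL = 0.7×5.16 m = 3612 mm.
Euler critical load P_cr = π²EI/L_e² = π²×203000×25900/3612² = 3978 N.
P_allow = P_cr/n = 3978/4.38 = 908.2 N.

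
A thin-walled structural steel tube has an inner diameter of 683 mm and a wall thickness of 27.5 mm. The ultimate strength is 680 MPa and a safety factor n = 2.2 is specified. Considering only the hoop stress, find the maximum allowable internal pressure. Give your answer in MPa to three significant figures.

p_allow = 24.9 MPa

σ_allow = 680/2.2 = 309.1 MPa.
σ_h = pD/(2t) → p_allow = 2σ_allow t/D = 2×309.1×27.5/683 = 24.89 MPa.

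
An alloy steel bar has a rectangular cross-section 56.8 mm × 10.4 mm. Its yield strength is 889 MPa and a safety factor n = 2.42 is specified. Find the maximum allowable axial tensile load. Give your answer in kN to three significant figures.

F_allow = 217 kN

σ_allow = 889/2.42 = 367.4 MPa.
A = 56.8×10.4 = 590.7 mm².
F_allow = σ_allow × A = 367.4×590.7 = 217000 N.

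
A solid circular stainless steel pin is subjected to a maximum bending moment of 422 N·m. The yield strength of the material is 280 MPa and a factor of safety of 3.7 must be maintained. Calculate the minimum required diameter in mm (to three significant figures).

d = 38.4 mm

σ_allow = 280/3.7 = 75.68 MPa.
For a solid circular section σ = 32M/(πd³), so d³ = 32M/(π σ_allow) = 32×422000/(π×75.68) = 56800 mm³.
d = 38.44 mm.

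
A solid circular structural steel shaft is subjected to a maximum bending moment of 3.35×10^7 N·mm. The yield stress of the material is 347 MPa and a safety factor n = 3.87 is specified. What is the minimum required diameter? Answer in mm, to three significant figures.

d = 156 mm

σ_allow = 347/3.87 = 89.66 MPa.
For a solid circular section σ = 32M/(πd³), so d³ = 32M/(π σ_allow) = 32×3.3500×10^7/(π×89.66) = 3.806×10^6 mm³.
d = 156.1 mm.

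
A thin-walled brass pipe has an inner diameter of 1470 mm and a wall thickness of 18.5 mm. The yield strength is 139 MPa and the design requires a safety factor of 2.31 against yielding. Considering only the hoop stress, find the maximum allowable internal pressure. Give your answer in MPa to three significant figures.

σ_allow = 139/2.31 = 60.17 MPa.
σ_h = pD/(2t) → p_allow = 2σ_allow t/D = 2×60.17×18.5/1470 = 1.515 MPa.

p_allow = 1.51 MPa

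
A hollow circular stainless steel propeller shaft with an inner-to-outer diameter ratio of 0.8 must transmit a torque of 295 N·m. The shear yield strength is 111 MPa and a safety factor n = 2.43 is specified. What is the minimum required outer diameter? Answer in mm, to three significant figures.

τ_allow = 111/2.43 = 45.68 MPa.
For a hollow shaft τ = 16T/[πd_o³(1−k⁴)] with k = 0.8, so 1−k⁴ = 0.5904.
d_o³ = 16T/[π τ_allow (1−k⁴)] = 16×295000/(π×45.68×0.5904) = 55710 mm³.
d_o = 38.19 mm.

d_o = 38.2 mm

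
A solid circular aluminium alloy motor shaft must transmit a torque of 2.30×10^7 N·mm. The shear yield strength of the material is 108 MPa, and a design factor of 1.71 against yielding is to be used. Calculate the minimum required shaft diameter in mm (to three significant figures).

d = 123 mm

Allowable shear stress τ_allow = 108/1.71 = 63.16 MPa.
For a solid shaft τ = 16T/(πd³), so d³ = 16T/(π τ_allow) = 16×2.3000×10^7/(π×63.16) = 1.855×10^6 mm³.
d = (1.855×10^6)^(1/3) = 122.9 mm.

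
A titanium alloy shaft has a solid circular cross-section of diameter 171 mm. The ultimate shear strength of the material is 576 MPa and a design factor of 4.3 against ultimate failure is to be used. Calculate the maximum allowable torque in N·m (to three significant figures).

T_allow = 1.32×10^5 N·m

τ_allow = 576/4.3 = 134.0 MPa.
For a solid shaft T_allow = τ_allow·πd³/16; πd³/16 = π×171³/16 = 981800 mm³.
T_allow = 134.0×981800 = 1.315×10^8 N·mm = 131500 N·m.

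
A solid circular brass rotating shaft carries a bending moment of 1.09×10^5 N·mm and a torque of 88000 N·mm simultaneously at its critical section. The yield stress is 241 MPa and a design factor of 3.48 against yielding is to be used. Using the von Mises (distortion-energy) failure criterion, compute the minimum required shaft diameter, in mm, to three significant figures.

d = 26.9 mm

σ_allow = σ_y/n = 241/3.48 = 69.25 MPa.
For a solid shaft σ_b = 32M/(πd³) and τ = 16T/(πd³), so the von Mises stress is σ' = (16/πd³)·√(4M²+3T²).
√(4M²+3T²) = √(4×(109000)² + 3×(88000)²) = 266000 N·mm.
d³ = 16×266000/(π×69.25) = 19560 mm³.
d = 26.94 mm.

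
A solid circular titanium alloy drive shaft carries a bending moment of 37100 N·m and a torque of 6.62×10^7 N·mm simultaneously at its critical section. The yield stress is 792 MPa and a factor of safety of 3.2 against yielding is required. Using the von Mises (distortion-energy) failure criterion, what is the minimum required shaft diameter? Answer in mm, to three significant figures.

d = 141 mm

σ_allow = σ_y/n = 792/3.2 = 247.5 MPa.
For a solid shaft σ_b = 32M/(πd³) and τ = 16T/(πd³), so the von Mises stress is σ' = (16/πd³)·√(4M²+3T²).
√(4M²+3T²) = √(4×(3.710×10^7)² + 3×(6.620×10^7)²) = 1.366×10^8 N·mm.
d³ = 16×1.366×10^8/(π×247.5) = 2.810×10^6 mm³.
d = 141.1 mm.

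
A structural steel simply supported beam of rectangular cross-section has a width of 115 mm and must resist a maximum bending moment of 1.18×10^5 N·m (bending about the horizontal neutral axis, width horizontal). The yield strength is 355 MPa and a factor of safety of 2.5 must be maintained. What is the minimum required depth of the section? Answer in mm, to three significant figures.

h = 208 mm

σ_allow = 355/2.5 = 142.0 MPa.
For a rectangular section σ = 6M/(bh²), so h² = 6M/(b σ_allow) = 6×1.1800×10^8/(115×142.0) = 43360 mm².
h = 208.2 mm.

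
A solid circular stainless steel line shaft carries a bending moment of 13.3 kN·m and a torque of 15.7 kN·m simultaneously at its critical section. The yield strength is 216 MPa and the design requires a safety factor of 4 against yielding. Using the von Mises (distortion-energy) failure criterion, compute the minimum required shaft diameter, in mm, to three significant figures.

σ_allow = σ_y/n = 216/4 = 54.00 MPa.
For a solid shaft σ_b = 32M/(πd³) and τ = 16T/(πd³), so the von Mises stress is σ' = (16/πd³)·√(4M²+3T²).
√(4M²+3T²) = √(4×(1.330×10^7)² + 3×(1.570×10^7)²) = 3.804×10^7 N·mm.
d³ = 16×3.804×10^7/(π×54.00) = 3.588×10^6 mm³.
d = 153.1 mm.

d = 153 mm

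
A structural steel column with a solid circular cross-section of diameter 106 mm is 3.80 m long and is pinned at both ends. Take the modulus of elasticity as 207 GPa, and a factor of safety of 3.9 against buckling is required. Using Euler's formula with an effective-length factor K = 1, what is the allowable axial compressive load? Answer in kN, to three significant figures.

I = πd⁴/64 = π×106⁴/64 = 6.197×10^6 mm⁴.
Effective length L_e = KL = 1×3.80 m = 3800 mm.
Euler critical load P_cr = π²EI/L_e² = π²×207000×6.197×10^6/3800² = 876800 N.
P_allow = P_cr/n = 876800/3.9 = 224800 N.

P_allow = 225 kN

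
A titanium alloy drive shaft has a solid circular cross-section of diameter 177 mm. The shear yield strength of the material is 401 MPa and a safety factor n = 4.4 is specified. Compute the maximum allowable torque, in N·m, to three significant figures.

T_allow = 99200 N·m

τ_allow = 401/4.4 = 91.14 MPa.
For a solid shaft T_allow = τ_allow·πd³/16; πd³/16 = π×177³/16 = 1.089×10^6 mm³.
T_allow = 91.14×1.089×10^6 = 9.923×10^7 N·mm = 99230 N·m.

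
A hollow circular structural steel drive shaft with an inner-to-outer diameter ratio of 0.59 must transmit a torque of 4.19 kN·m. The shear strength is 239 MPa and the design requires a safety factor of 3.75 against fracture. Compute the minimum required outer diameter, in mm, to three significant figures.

τ_allow = 239/3.75 = 63.73 MPa.
For a hollow shaft τ = 16T/[πd_o³(1−k⁴)] with k = 0.59, so 1−k⁴ = 0.8788.
d_o³ = 16T/[π τ_allow (1−k⁴)] = 16×4190000/(π×63.73×0.8788) = 381000 mm³.
d_o = 72.49 mm.

d_o = 72.5 mm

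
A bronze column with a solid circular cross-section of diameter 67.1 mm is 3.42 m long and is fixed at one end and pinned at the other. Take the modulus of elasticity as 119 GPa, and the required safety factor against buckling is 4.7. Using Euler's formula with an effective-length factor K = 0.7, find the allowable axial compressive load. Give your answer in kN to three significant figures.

P_allow = 43.4 kN

I = πd⁴/64 = π×67.1⁴/64 = 995100 mm⁴.
Effective length L_e = KL = 0.7×3.42 m = 2394 mm.
Euler critical load P_cr = π²EI/L_e² = π²×119000×995100/2394² = 203900 N.
P_allow = P_cr/n = 203900/4.7 = 43390 N.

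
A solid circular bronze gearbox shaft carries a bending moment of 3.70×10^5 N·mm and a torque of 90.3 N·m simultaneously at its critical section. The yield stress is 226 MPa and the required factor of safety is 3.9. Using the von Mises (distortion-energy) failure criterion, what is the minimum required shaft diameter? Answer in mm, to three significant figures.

σ_allow = σ_y/n = 226/3.9 = 57.95 MPa.
For a solid shaft σ_b = 32M/(πd³) and τ = 16T/(πd³), so the von Mises stress is σ' = (16/πd³)·√(4M²+3T²).
√(4M²+3T²) = √(4×(370000)² + 3×(90300)²) = 756300 N·mm.
d³ = 16×756300/(π×57.95) = 66470 mm³.
d = 40.51 mm.

d = 40.5 mm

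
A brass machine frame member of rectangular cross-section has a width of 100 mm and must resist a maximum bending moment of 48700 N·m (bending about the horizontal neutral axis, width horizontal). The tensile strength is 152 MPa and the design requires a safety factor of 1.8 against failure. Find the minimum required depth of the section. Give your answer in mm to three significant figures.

σ_allow = 152/1.8 = 84.44 MPa.
For a rectangular section σ = 6M/(bh²), so h² = 6M/(b σ_allow) = 6×4.8700×10^7/(100×84.44) = 34600 mm².
h = 186.0 mm.

h = 186 mm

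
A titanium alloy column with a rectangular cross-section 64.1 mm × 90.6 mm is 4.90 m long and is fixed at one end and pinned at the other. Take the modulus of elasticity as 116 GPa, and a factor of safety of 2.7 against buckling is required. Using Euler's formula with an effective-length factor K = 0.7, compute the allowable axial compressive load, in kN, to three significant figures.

P_allow = 71.7 kN

Buckling occurs about the weak axis: I_min = h·b³/12 = 90.6×64.1³/12 = 1.988×10^6 mm⁴ (b = 64.1 mm is the smaller dimension).
Effective length L_e = KL = 0.7×4.90 m = 3430 mm.
Euler critical load P_cr = π²EI/L_e² = π²×116000×1.988×10^6/3430² = 193500 N.
P_allow = P_cr/n = 193500/2.7 = 71670 N.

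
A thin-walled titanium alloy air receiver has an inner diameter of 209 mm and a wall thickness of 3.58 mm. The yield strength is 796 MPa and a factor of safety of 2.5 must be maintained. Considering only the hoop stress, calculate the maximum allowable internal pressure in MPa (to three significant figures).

p_allow = 10.9 MPa

σ_allow = 796/2.5 = 318.4 MPa.
σ_h = pD/(2t) → p_allow = 2σ_allow t/D = 2×318.4×3.58/209 = 10.91 MPa.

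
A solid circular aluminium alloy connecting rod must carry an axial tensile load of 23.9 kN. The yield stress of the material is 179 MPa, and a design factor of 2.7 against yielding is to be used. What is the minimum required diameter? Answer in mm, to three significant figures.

Allowable stress σ_allow = 179/2.7 = 66.30 MPa.
Required area A = F/σ_allow = 23900/66.30 = 360.5 mm².
A = πd²/4 → d = √(4A/π) = 21.42 mm.

d = 21.4 mm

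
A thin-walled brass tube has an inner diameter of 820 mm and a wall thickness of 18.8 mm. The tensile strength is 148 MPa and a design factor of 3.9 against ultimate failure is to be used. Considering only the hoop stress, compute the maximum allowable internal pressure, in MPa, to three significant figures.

p_allow = 1.74 MPa

σ_allow = 148/3.9 = 37.95 MPa.
σ_h = pD/(2t) → p_allow = 2σ_allow t/D = 2×37.95×18.8/820 = 1.740 MPa.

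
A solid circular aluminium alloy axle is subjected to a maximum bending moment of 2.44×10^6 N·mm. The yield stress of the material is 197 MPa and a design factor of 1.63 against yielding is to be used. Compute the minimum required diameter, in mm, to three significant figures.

σ_allow = 197/1.63 = 120.9 MPa.
For a solid circular section σ = 32M/(πd³), so d³ = 32M/(π σ_allow) = 32×2440000/(π×120.9) = 205600 mm³.
d = 59.03 mm.

d = 59.0 mm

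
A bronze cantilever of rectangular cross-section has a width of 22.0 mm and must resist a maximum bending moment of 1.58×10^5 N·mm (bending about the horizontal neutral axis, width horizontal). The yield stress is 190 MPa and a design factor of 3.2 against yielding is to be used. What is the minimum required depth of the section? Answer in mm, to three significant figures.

h = 26.9 mm

σ_allow = 190/3.2 = 59.38 MPa.
For a rectangular section σ = 6M/(bh²), so h² = 6M/(b σ_allow) = 6×158000/(22.0×59.38) = 725.7 mm².
h = 26.94 mm.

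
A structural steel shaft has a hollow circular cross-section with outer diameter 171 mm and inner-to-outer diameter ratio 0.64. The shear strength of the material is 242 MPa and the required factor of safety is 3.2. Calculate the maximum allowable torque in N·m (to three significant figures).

T_allow = 61800 N·m

τ_allow = 242/3.2 = 75.62 MPa.
For a hollow shaft T_allow = τ_allow·πd_o³(1−k⁴)/16 with 1−k⁴ = 0.8322, so πd_o³(1−k⁴)/16 = 817100 mm³.
T_allow = 75.62×817100 = 6.179×10^7 N·mm = 61790 N·m.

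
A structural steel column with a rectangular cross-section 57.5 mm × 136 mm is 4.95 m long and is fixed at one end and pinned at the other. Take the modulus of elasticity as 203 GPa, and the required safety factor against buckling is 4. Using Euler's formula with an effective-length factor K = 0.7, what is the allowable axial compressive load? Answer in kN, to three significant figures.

P_allow = 89.9 kN

Buckling occurs about the weak axis: I_min = h·b³/12 = 136×57.5³/12 = 2.155×10^6 mm⁴ (b = 57.5 mm is the smaller dimension).
Effective length L_e = KL = 0.7×4.95 m = 3465 mm.
Euler critical load P_cr = π²EI/L_e² = π²×203000×2.155×10^6/3465² = 359500 N.
P_allow = P_cr/n = 359500/4 = 89890 N.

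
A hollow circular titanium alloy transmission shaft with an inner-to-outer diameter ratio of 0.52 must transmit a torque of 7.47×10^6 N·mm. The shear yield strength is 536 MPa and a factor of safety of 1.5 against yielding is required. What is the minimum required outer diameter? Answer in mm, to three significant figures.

d_o = 48.6 mm

τ_allow = 536/1.5 = 357.3 MPa.
For a hollow shaft τ = 16T/[πd_o³(1−k⁴)] with k = 0.52, so 1−k⁴ = 0.9269.
d_o³ = 16T/[π τ_allow (1−k⁴)] = 16×7470000/(π×357.3×0.9269) = 114900 mm³.
d_o = 48.61 mm.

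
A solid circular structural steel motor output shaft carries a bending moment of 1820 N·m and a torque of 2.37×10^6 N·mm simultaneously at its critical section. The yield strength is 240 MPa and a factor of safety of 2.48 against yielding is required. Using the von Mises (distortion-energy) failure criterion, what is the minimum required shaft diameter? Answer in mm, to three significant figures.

σ_allow = σ_y/n = 240/2.48 = 96.77 MPa.
For a solid shaft σ_b = 32M/(πd³) and τ = 16T/(πd³), so the von Mises stress is σ' = (16/πd³)·√(4M²+3T²).
√(4M²+3T²) = √(4×(1.820×10^6)² + 3×(2.370×10^6)²) = 5.486×10^6 N·mm.
d³ = 16×5.486×10^6/(π×96.77) = 288700 mm³.
d = 66.09 mm.

d = 66.1 mm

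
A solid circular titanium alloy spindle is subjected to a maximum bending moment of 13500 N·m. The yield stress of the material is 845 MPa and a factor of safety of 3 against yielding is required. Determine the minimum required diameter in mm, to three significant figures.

σ_allow = 845/3 = 281.7 MPa.
For a solid circular section σ = 32M/(πd³), so d³ = 32M/(π σ_allow) = 32×1.3500×10^7/(π×281.7) = 488200 mm³.
d = 78.74 mm.

d = 78.7 mm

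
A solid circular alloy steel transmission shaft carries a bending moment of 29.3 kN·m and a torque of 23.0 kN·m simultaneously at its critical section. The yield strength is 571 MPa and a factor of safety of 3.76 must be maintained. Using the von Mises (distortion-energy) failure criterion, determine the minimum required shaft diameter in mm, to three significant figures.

d = 133 mm

σ_allow = σ_y/n = 571/3.76 = 151.9 MPa.
For a solid shaft σ_b = 32M/(πd³) and τ = 16T/(πd³), so the von Mises stress is σ' = (16/πd³)·√(4M²+3T²).
√(4M²+3T²) = √(4×(2.930×10^7)² + 3×(2.300×10^7)²) = 7.086×10^7 N·mm.
d³ = 16×7.086×10^7/(π×151.9) = 2.376×10^6 mm³.
d = 133.4 mm.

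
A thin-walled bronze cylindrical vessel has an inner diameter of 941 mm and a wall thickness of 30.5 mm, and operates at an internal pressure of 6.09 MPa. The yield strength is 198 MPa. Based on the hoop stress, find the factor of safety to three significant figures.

σ_h = pD/(2t) = 6.09×941/(2×30.5) = 93.95 MPa.
n = 198/93.95 = 2.108.

n = 2.11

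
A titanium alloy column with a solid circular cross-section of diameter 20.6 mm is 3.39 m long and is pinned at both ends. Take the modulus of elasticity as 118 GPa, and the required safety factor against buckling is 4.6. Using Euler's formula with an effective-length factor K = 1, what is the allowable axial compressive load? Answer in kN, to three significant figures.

P_allow = 0.195 kN

I = πd⁴/64 = π×20.6⁴/64 = 8840 mm⁴.
Effective length L_e = KL = 1×3.39 m = 3390 mm.
Euler critical load P_cr = π²EI/L_e² = π²×118000×8840/3390² = 895.8 N.
P_allow = P_cr/n = 895.8/4.6 = 194.7 N.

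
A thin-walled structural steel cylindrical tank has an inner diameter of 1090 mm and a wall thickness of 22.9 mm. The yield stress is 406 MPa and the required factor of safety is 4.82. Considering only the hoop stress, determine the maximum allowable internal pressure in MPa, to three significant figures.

p_allow = 3.54 MPa

σ_allow = 406/4.82 = 84.23 MPa.
σ_h = pD/(2t) → p_allow = 2σ_allow t/D = 2×84.23×22.9/1090 = 3.539 MPa.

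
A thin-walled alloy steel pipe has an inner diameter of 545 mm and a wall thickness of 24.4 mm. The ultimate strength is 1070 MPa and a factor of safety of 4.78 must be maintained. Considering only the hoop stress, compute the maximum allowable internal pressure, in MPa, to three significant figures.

σ_allow = 1070/4.78 = 223.8 MPa.
σ_h = pD/(2t) → p_allow = 2σ_allow t/D = 2×223.8×24.4/545 = 20.04 MPa.

p_allow = 20.0 MPa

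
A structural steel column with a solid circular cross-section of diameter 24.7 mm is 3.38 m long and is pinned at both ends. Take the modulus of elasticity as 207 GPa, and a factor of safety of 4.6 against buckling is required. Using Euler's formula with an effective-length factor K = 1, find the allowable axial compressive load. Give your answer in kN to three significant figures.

I = πd⁴/64 = π×24.7⁴/64 = 18270 mm⁴.
Effective length L_e = KL = 1×3.38 m = 3380 mm.
Euler critical load P_cr = π²EI/L_e² = π²×207000×18270/3380² = 3267 N.
P_allow = P_cr/n = 3267/4.6 = 710.3 N.

P_allow = 0.710 kN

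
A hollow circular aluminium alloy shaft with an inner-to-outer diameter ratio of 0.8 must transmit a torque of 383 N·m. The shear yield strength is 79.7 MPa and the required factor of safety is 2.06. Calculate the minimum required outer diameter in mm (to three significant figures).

d_o = 44.0 mm

τ_allow = 79.7/2.06 = 38.69 MPa.
For a hollow shaft τ = 16T/[πd_o³(1−k⁴)] with k = 0.8, so 1−k⁴ = 0.5904.
d_o³ = 16T/[π τ_allow (1−k⁴)] = 16×383000/(π×38.69×0.5904) = 85390 mm³.
d_o = 44.04 mm.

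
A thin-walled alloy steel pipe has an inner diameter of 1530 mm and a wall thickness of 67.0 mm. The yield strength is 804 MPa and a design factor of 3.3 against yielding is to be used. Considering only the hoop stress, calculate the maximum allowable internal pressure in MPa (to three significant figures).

p_allow = 21.3 MPa

σ_allow = 804/3.3 = 243.6 MPa.
σ_h = pD/(2t) → p_allow = 2σ_allow t/D = 2×243.6×67.0/1530 = 21.34 MPa.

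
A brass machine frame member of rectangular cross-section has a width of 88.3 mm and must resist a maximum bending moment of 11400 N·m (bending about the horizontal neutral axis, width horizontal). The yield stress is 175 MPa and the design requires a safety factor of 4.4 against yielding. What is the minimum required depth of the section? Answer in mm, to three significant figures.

h = 140 mm

σ_allow = 175/4.4 = 39.77 MPa.
For a rectangular section σ = 6M/(bh²), so h² = 6M/(b σ_allow) = 6×1.1400×10^7/(88.3×39.77) = 19480 mm².
h = 139.6 mm.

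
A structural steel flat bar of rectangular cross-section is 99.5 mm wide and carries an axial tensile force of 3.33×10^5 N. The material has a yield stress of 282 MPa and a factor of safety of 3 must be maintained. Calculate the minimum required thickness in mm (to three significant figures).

t = 35.6 mm

σ_allow = 282/3 = 94.00 MPa.
Required area A = F/σ_allow = 333000/94.00 = 3543 mm².
t = A/w = 3543/99.5 = 35.60 mm.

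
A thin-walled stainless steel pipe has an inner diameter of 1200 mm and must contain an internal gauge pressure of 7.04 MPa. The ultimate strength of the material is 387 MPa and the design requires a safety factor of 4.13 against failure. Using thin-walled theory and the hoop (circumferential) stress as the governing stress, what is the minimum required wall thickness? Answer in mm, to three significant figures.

σ_allow = 387/4.13 = 93.70 MPa.
Hoop stress σ_h = pD/(2t), so t = pD/(2σ_allow) = 7.04×1200/(2×93.70) = 45.08 mm.

t = 45.1 mm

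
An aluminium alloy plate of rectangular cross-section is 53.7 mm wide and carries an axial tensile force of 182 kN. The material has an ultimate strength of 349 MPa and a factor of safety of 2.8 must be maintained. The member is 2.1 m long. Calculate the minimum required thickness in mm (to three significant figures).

t = 27.2 mm

σ_allow = 349/2.8 = 124.6 MPa.
Required area A = F/σ_allow = 182000/124.6 = 1460 mm².
t = A/w = 1460/53.7 = 27.19 mm.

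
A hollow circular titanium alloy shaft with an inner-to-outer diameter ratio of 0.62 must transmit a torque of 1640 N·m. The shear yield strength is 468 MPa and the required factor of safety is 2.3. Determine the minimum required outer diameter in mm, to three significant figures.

τ_allow = 468/2.3 = 203.5 MPa.
For a hollow shaft τ = 16T/[πd_o³(1−k⁴)] with k = 0.62, so 1−k⁴ = 0.8522.
d_o³ = 16T/[π τ_allow (1−k⁴)] = 16×1640000/(π×203.5×0.8522) = 48170 mm³.
d_o = 36.38 mm.

d_o = 36.4 mm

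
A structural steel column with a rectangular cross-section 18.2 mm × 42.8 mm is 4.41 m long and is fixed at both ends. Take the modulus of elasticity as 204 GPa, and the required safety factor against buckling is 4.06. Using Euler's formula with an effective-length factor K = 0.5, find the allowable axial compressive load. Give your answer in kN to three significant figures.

Buckling occurs about the weak axis: I_min = h·b³/12 = 42.8×18.2³/12 = 21500 mm⁴ (b = 18.2 mm is the smaller dimension).
Effective length L_e = KL = 0.5×4.41 m = 2205 mm.
Euler critical load P_cr = π²EI/L_e² = π²×204000×21500/2205² = 8904 N.
P_allow = P_cr/n = 8904/4.06 = 2193 N.

P_allow = 2.19 kN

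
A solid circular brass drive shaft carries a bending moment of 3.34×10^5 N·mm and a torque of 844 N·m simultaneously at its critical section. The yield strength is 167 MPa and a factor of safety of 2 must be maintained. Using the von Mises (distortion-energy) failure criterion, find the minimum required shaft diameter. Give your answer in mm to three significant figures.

d = 46.1 mm

σ_allow = σ_y/n = 167/2 = 83.50 MPa.
For a solid shaft σ_b = 32M/(πd³) and τ = 16T/(πd³), so the von Mises stress is σ' = (16/πd³)·√(4M²+3T²).
√(4M²+3T²) = √(4×(334000)² + 3×(844000)²) = 1.607×10^6 N·mm.
d³ = 16×1.607×10^6/(π×83.50) = 98030 mm³.
d = 46.11 mm.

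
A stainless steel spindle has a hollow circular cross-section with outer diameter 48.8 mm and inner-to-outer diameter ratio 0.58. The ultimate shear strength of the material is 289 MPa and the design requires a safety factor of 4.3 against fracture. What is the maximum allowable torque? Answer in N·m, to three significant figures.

τ_allow = 289/4.3 = 67.21 MPa.
For a hollow shaft T_allow = τ_allow·πd_o³(1−k⁴)/16 with 1−k⁴ = 0.8868, so πd_o³(1−k⁴)/16 = 20240 mm³.
T_allow = 67.21×20240 = 1.360×10^6 N·mm = 1360 N·m.

T_allow = 1360 N·m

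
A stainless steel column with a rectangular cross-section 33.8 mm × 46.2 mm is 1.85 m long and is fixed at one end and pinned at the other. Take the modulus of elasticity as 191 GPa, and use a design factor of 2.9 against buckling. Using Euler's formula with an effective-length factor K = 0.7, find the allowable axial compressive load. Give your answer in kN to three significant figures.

P_allow = 57.6 kN

Buckling occurs about the weak axis: I_min = h·b³/12 = 46.2×33.8³/12 = 148700 mm⁴ (b = 33.8 mm is the smaller dimension).
Effective length L_e = KL = 0.7×1.85 m = 1295 mm.
Euler critical load P_cr = π²EI/L_e² = π²×191000×148700/1295² = 167100 N.
P_allow = P_cr/n = 167100/2.9 = 57620 N.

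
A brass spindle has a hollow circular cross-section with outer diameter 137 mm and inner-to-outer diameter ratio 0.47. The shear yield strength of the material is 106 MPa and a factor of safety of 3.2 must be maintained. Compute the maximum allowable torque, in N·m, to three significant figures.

τ_allow = 106/3.2 = 33.12 MPa.
For a hollow shaft T_allow = τ_allow·πd_o³(1−k⁴)/16 with 1−k⁴ = 0.9512, so πd_o³(1−k⁴)/16 = 480200 mm³.
T_allow = 33.12×480200 = 1.591×10^7 N·mm = 15910 N·m.

T_allow = 15900 N·m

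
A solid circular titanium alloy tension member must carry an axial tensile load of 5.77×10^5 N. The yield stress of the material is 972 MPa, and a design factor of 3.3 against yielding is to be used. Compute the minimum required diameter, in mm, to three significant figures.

Allowable stress σ_allow = 972/3.3 = 294.5 MPa.
Required area A = F/σ_allow = 577000/294.5 = 1959 mm².
A = πd²/4 → d = √(4A/π) = 49.94 mm.

d = 49.9 mm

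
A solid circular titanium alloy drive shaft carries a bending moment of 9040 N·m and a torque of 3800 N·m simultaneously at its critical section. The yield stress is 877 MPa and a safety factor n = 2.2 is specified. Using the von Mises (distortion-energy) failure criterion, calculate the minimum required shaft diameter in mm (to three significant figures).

σ_allow = σ_y/n = 877/2.2 = 398.6 MPa.
For a solid shaft σ_b = 32M/(πd³) and τ = 16T/(πd³), so the von Mises stress is σ' = (16/πd³)·√(4M²+3T²).
√(4M²+3T²) = √(4×(9.040×10^6)² + 3×(3.800×10^6)²) = 1.924×10^7 N·mm.
d³ = 16×1.924×10^7/(π×398.6) = 245800 mm³.
d = 62.64 mm.

d = 62.6 mm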